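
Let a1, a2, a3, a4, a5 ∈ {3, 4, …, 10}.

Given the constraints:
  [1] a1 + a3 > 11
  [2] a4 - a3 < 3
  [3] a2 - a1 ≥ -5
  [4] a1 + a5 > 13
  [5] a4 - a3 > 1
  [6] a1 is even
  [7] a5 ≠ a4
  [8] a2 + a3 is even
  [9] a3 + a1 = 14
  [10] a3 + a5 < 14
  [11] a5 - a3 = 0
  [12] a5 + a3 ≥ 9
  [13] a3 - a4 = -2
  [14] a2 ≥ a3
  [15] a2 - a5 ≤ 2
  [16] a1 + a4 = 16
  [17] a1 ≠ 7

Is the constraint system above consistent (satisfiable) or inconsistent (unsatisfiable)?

The assignment a1 = 8, a2 = 6, a3 = 6, a4 = 8, a5 = 6 works:
  constraint 1 holds since a1 + a3 = 14.
  constraint 2 holds since a4 - a3 = 2.
The rest check out directly.

Satisfiable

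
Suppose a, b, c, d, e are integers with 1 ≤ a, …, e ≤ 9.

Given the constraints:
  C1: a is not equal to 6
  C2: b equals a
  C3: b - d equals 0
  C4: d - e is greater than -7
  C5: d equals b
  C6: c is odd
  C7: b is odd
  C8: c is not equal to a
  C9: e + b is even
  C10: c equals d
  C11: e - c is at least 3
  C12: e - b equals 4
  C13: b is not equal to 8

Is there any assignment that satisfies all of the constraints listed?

From constraints 2, 5, and 10, c = d = b = a, so c = a. But constraint 8 says c ≠ a. Contradiction.

Unsatisfiable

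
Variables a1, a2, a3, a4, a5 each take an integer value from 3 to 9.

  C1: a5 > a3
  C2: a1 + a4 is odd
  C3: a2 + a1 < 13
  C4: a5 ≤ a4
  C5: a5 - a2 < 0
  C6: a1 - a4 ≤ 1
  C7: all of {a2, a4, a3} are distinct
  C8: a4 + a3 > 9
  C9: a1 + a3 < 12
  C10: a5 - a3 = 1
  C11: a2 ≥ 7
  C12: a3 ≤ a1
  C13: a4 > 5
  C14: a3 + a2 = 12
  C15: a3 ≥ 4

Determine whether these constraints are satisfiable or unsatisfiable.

The assignment a1 = 5, a2 = 7, a3 = 5, a4 = 6, a5 = 6 works:
  constraint 3 holds since a2 + a1 = 12.
  constraint 5 holds since a5 - a2 = -1.
The rest check out directly.

Satisfiable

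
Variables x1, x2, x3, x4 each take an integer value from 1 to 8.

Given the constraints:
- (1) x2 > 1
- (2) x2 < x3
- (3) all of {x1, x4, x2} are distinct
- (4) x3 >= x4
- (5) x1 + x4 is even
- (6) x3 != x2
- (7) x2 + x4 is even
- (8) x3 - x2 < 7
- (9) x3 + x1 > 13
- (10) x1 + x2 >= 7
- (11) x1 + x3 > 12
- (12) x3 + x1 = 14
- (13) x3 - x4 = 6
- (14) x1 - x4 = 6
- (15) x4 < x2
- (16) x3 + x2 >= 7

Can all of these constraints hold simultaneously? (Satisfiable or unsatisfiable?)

Satisfiable

Try x1 = 7, x2 = 3, x3 = 7, x4 = 1.
Check constraint 8: x3 - x2 = 4; constraint 9: x3 + x1 = 14; constraint 10: x1 + x2 = 10. The remaining constraints are straightforward to verify.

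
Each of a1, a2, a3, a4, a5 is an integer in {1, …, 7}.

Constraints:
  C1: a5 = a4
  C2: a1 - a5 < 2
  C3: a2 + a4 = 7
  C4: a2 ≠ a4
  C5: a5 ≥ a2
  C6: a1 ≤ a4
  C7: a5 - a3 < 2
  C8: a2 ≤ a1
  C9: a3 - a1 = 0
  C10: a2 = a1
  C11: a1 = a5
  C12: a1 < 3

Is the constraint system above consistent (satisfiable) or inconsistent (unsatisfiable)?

Unsatisfiable

From constraints 1, 10, and 11, a2 = a1 = a5 = a4, so a2 = a4. But constraint 4 says a2 ≠ a4. Contradiction.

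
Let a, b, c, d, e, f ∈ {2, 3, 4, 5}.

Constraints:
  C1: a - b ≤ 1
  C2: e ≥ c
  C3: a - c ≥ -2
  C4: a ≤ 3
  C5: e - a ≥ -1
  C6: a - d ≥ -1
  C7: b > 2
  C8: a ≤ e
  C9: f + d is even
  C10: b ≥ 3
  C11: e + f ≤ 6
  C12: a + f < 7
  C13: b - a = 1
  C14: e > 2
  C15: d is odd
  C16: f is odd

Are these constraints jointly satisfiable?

Setting (a, b, c, d, e, f) = (3, 4, 2, 3, 3, 3) satisfies everything: constraint 1: a - b = -1; constraint 3: a - c = 1, and the others follow.

Satisfiable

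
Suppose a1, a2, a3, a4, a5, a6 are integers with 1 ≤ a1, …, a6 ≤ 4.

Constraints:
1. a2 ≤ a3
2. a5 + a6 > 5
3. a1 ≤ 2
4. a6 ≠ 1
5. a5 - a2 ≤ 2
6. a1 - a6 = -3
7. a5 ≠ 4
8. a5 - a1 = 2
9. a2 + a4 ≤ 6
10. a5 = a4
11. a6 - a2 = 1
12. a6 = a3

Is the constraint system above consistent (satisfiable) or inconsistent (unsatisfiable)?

Satisfiable

Try a1 = 1, a2 = 3, a3 = 4, a4 = 3, a5 = 3, a6 = 4.
Check constraint 2: a5 + a6 = 7; constraint 5: a5 - a2 = 0. The remaining constraints are straightforward to verify.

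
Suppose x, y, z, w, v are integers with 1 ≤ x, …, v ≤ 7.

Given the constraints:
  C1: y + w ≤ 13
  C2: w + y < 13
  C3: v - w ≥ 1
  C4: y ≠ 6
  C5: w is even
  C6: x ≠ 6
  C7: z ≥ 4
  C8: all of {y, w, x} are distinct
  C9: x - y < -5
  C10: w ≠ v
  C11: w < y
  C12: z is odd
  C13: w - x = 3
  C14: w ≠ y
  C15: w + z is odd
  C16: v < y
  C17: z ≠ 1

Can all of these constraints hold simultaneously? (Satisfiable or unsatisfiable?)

Satisfiable

Take x = 1, y = 7, z = 7, w = 4, v = 5. Then constraint 1: y + w = 11; constraint 2: w + y = 11, and every other listed constraint is also met.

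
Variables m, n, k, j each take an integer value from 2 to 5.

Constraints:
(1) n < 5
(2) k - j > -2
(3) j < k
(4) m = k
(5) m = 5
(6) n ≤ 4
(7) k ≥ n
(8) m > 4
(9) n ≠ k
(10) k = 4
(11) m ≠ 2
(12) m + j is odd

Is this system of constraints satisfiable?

Constraint 5 fixes m = 5 and constraint 10 fixes k = 4, but constraint 4 requires m = k. Since 5 ≠ 4, contradiction.

Unsatisfiable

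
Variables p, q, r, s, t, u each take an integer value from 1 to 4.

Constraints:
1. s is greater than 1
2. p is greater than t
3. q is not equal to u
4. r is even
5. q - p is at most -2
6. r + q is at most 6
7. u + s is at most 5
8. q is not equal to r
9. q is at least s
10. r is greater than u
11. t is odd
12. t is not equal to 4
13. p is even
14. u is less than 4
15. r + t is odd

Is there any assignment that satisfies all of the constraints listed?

Satisfiable

Try p = 4, q = 2, r = 4, s = 2, t = 1, u = 1.
Check constraint 5: q - p = -2; constraint 6: r + q = 6; constraint 7: u + s = 3. The remaining constraints are straightforward to verify.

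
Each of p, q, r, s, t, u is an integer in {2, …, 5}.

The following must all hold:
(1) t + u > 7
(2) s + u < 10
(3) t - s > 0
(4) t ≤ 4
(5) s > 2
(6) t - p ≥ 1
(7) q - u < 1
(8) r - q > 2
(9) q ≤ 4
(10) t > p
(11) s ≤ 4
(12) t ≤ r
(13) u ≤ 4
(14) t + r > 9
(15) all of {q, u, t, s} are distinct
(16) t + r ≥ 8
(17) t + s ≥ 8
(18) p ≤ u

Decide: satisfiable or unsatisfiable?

Constraints 4, 9, 11, and 13 confine each of q, u, t, s to the 3 values {2, …, 4} (the domain already gives each ≥ 2).
Constraint 15 requires all 4 of them to be distinct, but only 3 values are available — impossible by the pigeonhole principle.

Unsatisfiable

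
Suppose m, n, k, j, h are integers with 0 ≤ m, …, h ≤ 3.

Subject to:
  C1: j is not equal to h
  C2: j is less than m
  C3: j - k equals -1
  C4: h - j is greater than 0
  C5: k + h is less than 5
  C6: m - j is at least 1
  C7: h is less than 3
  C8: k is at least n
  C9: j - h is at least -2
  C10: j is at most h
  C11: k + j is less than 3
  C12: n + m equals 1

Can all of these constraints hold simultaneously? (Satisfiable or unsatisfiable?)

One satisfying assignment is m = 1, n = 0, k = 1, j = 0, h = 1.
For the less obvious constraints — constraint 3: j - k = -1; constraint 4: h - j = 1 — and the others hold by inspection.

Satisfiable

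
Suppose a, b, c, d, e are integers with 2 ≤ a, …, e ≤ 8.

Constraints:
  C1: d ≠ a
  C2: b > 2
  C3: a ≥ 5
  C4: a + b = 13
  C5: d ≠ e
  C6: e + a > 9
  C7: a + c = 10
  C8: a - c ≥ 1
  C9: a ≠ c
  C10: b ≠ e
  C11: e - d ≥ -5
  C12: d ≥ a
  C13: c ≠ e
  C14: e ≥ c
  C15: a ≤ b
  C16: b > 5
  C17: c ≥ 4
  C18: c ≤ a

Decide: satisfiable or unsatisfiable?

Satisfiable

Try a = 6, b = 7, c = 4, d = 8, e = 6.
Check constraint 4: a + b = 13; constraint 6: e + a = 12. The remaining constraints are straightforward to verify.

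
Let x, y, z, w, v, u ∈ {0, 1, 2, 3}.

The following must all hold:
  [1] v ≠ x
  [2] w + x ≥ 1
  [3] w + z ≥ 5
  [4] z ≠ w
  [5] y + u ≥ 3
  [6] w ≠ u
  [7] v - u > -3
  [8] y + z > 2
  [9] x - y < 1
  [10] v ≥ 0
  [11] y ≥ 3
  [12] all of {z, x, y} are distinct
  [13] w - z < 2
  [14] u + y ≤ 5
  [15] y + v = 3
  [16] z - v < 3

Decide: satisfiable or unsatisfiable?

One satisfying assignment is x = 1, y = 3, z = 2, w = 3, v = 0, u = 0.
For the less obvious constraints — constraint 2: w + x = 4; constraint 3: w + z = 5; constraint 5: y + u = 3 — and the others hold by inspection.

Satisfiable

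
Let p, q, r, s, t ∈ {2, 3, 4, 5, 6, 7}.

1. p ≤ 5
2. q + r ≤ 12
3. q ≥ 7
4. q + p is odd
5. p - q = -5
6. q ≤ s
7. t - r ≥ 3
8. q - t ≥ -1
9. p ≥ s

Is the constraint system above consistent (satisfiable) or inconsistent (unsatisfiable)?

From constraints 3 and 6: s ≥ q and q ≥ 7, so s ≥ 7. From constraints 1 and 9: s ≤ p and p ≤ 5, so s ≤ 5. But 5 < 7, so no value of s works.

Unsatisfiable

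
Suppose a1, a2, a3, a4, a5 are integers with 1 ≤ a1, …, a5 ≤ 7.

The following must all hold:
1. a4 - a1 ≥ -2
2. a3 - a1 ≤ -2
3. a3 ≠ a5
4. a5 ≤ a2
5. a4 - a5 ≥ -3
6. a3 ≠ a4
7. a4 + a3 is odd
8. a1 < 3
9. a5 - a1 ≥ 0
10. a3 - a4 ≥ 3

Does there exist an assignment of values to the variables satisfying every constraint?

Constraints 2, 5, 9, and 10 give a1 − a3 ≥ 2, a3 − a4 ≥ 3, a4 − a5 ≥ -3, a5 − a1 ≥ 0.
Adding all 4 inequalities: the left sides telescope to 0, and the right sides sum to 2 + 3 + (-3) + 0 = 2. So 0 ≥ 2, which is false.

Unsatisfiable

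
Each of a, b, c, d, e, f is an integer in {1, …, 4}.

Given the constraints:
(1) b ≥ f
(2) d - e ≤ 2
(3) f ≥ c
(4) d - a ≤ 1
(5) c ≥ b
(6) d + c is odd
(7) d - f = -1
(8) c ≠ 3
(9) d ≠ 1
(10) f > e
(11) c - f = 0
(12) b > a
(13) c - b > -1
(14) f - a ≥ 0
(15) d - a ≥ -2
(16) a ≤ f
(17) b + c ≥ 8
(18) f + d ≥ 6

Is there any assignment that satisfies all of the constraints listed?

One satisfying assignment is a = 3, b = 4, c = 4, d = 3, e = 2, f = 4.
For the less obvious constraints — constraint 2: d - e = 1; constraint 4: d - a = 0; constraint 7: d - f = -1 — and the others hold by inspection.

Satisfiable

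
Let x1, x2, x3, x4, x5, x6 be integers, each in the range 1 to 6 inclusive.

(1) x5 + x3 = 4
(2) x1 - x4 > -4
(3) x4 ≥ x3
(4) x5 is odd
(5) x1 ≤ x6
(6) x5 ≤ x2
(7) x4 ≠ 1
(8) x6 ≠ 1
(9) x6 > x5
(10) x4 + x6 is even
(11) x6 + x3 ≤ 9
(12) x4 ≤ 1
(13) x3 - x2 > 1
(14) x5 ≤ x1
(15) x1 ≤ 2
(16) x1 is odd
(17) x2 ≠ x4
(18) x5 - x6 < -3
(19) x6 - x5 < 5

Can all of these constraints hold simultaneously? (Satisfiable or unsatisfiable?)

Unsatisfiable

From constraints 14 and 15: x5 ≤ x1 ≤ 2. From constraints 3 and 12: x3 ≤ x4 ≤ 1. Hence x5 + x3 ≤ 3. But constraint 1 requires x5 + x3 = 4, and 4 > 3. Contradiction.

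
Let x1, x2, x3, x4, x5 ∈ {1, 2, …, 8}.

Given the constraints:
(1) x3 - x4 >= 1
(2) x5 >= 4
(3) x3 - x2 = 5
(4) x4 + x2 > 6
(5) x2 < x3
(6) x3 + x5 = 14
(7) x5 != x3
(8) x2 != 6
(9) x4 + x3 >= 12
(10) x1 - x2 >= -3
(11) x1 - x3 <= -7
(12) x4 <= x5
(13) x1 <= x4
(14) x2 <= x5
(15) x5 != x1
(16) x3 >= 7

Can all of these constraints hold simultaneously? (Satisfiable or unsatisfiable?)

Satisfiable

The assignment x1 = 1, x2 = 3, x3 = 8, x4 = 6, x5 = 6 works:
  constraint 1 holds since x3 - x4 = 2.
  constraint 3 holds since x3 - x2 = 5.
  constraint 4 holds since x4 + x2 = 9.
The rest check out directly.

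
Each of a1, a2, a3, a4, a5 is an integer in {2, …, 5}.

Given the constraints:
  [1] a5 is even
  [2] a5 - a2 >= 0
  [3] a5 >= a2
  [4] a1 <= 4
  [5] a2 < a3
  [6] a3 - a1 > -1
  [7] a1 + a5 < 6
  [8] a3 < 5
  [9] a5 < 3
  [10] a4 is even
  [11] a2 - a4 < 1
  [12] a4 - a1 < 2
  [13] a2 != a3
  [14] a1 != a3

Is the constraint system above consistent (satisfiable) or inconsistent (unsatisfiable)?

Satisfiable

The assignment a1 = 2, a2 = 2, a3 = 3, a4 = 2, a5 = 2 works:
  constraint 2 holds since a5 - a2 = 0.
  constraint 6 holds since a3 - a1 = 1.
  constraint 7 holds since a1 + a5 = 4.
The rest check out directly.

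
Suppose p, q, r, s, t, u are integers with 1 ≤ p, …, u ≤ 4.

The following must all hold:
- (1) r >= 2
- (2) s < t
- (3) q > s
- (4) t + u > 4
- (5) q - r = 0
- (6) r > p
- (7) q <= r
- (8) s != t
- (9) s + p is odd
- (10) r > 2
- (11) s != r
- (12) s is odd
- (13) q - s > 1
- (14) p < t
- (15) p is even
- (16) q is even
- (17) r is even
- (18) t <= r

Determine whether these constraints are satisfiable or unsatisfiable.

The assignment p = 2, q = 4, r = 4, s = 1, t = 3, u = 4 works:
  constraint 4 holds since t + u = 7.
  constraint 5 holds since q - r = 0.
The rest check out directly.

Satisfiable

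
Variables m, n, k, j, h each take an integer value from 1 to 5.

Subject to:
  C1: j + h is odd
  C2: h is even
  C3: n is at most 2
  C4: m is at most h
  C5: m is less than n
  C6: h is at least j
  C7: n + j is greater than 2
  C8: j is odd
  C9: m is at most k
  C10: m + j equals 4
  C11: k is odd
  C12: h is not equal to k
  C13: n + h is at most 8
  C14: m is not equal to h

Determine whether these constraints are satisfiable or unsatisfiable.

Satisfiable

One satisfying assignment is m = 1, n = 2, k = 1, j = 3, h = 4.
For the less obvious constraints — constraint 7: n + j = 5; constraint 10: m + j = 4 — and the others hold by inspection.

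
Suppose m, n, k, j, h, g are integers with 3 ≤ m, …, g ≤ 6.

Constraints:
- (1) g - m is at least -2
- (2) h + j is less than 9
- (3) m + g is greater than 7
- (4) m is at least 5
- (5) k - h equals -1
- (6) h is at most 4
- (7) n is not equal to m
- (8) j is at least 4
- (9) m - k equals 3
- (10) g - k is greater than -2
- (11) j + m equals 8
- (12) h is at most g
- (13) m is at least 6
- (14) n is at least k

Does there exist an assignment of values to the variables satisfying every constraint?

From constraint 8: j ≥ 4. From constraint 13: m ≥ 6. Hence j + m ≥ 10. But constraint 11 requires j + m = 8, and 8 < 10. Contradiction.

Unsatisfiable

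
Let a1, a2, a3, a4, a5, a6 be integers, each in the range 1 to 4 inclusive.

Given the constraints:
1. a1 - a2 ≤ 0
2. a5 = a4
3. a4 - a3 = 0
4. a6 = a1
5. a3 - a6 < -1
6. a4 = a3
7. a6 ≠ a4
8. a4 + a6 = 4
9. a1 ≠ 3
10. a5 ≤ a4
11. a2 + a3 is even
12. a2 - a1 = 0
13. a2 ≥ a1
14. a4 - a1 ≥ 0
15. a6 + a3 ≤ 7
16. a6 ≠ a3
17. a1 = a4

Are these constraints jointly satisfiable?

Unsatisfiable

From constraints 4, 6, and 17, a6 = a1 = a4 = a3, so a6 = a3. But constraint 16 says a6 ≠ a3. Contradiction.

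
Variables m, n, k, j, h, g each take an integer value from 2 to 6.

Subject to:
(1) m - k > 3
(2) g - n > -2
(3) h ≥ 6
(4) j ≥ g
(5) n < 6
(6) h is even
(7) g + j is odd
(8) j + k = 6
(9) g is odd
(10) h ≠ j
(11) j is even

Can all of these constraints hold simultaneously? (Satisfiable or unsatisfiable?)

Satisfiable

Setting (m, n, k, j, h, g) = (6, 4, 2, 4, 6, 3) satisfies everything: constraint 1: m - k = 4; constraint 2: g - n = -1; constraint 8: j + k = 6, and the others follow.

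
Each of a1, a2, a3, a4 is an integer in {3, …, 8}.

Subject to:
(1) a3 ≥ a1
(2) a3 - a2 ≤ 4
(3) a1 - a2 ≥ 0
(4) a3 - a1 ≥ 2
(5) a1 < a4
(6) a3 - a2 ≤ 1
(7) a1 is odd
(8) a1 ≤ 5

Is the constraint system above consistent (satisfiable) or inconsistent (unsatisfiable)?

Unsatisfiable

Constraints 3, 4, and 6 give a2 − a3 ≥ -1, a3 − a1 ≥ 2, a1 − a2 ≥ 0.
Adding all 3 inequalities: the left sides telescope to 0, and the right sides sum to (-1) + 2 + 0 = 1. So 0 ≥ 1, which is false.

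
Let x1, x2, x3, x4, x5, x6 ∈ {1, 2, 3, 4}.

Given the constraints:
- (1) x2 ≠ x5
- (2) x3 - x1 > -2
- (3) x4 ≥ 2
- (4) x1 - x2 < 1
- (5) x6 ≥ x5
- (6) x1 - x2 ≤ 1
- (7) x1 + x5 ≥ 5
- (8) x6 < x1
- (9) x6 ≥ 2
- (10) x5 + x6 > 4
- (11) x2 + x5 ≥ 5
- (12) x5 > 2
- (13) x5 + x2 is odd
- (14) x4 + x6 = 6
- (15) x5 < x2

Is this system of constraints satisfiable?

Satisfiable

Take x1 = 4, x2 = 4, x3 = 4, x4 = 3, x5 = 3, x6 = 3. Then constraint 2: x3 - x1 = 0; constraint 4: x1 - x2 = 0; constraint 6: x1 - x2 = 0, and every other listed constraint is also met.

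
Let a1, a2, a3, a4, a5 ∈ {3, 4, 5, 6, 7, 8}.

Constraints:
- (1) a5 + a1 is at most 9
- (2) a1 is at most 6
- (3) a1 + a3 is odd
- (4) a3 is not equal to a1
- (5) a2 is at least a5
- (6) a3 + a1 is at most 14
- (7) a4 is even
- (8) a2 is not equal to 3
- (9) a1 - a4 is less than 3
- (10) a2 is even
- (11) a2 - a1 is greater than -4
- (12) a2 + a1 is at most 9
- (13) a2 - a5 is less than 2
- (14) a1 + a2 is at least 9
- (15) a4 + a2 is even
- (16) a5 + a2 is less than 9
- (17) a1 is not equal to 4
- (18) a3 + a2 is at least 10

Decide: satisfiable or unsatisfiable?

One satisfying assignment is a1 = 5, a2 = 4, a3 = 6, a4 = 4, a5 = 3.
For the less obvious constraints — constraint 1: a5 + a1 = 8; constraint 6: a3 + a1 = 11; constraint 9: a1 - a4 = 1 — and the others hold by inspection.

Satisfiable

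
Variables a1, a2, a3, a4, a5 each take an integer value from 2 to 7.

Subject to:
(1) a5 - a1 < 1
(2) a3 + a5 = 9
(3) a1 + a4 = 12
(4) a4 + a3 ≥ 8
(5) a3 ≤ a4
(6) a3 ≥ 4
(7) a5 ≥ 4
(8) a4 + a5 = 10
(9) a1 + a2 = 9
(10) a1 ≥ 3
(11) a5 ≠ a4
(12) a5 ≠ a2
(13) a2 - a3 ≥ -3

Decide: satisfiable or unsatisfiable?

Satisfiable

Take a1 = 6, a2 = 3, a3 = 5, a4 = 6, a5 = 4. Then constraint 1: a5 - a1 = -2; constraint 2: a3 + a5 = 9; constraint 3: a1 + a4 = 12, and every other listed constraint is also met.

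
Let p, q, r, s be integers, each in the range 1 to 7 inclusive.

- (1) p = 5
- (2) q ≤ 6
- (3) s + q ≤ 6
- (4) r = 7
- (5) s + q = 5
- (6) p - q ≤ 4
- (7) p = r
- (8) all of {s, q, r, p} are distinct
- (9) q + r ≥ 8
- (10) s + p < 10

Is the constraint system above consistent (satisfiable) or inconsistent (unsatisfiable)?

Unsatisfiable

Constraint 1 fixes p = 5 and constraint 4 fixes r = 7, but constraint 7 requires p = r. Since 5 ≠ 7, contradiction.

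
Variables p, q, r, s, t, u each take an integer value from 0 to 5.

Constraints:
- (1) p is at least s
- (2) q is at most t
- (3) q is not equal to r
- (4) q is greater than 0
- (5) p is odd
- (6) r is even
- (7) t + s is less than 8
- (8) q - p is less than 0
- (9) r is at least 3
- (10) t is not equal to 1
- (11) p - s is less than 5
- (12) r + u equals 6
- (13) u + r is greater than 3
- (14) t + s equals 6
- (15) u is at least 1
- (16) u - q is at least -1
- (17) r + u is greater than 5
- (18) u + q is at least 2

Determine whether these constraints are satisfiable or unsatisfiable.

The assignment p = 5, q = 3, r = 4, s = 1, t = 5, u = 2 works:
  constraint 7 holds since t + s = 6.
  constraint 8 holds since q - p = -2.
The rest check out directly.

Satisfiable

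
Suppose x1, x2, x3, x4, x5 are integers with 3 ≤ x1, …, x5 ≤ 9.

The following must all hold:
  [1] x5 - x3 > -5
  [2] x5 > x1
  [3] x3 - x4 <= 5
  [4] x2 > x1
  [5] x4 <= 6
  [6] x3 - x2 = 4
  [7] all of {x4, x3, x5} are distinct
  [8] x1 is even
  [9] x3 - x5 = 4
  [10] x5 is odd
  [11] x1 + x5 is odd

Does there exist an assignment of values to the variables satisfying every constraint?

Satisfiable

Try x1 = 4, x2 = 5, x3 = 9, x4 = 4, x5 = 5.
Check constraint 1: x5 - x3 = -4; constraint 3: x3 - x4 = 5. The remaining constraints are straightforward to verify.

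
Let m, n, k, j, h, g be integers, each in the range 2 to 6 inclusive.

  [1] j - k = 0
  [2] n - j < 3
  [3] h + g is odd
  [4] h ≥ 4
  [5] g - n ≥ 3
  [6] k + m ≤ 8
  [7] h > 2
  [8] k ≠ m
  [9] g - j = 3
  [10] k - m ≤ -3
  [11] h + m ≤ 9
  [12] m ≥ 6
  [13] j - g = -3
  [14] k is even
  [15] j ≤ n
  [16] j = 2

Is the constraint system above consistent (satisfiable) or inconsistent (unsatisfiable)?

Unsatisfiable

From constraint 4: h ≥ 4. From constraint 12: m ≥ 6. Hence h + m ≥ 10. But constraint 11 requires h + m ≤ 9, and 9 < 10. Contradiction.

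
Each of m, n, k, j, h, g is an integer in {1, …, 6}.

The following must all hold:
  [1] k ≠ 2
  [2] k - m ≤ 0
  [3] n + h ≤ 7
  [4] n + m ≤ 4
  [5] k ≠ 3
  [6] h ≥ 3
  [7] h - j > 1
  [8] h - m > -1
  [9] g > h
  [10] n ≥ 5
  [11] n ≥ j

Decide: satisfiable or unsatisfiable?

From constraint 10: n ≥ 5. From constraint 6: h ≥ 3. Hence n + h ≥ 8. But constraint 3 requires n + h ≤ 7, and 7 < 8. Contradiction.

Unsatisfiable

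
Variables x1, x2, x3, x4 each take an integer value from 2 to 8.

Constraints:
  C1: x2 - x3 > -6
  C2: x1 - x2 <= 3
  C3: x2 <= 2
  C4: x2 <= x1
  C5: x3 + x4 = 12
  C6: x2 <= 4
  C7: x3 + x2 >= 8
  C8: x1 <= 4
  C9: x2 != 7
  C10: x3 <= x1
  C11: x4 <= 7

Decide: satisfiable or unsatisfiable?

Unsatisfiable

From constraints 8 and 10: x3 ≤ x1 ≤ 4. From constraint 3: x2 ≤ 2. Hence x3 + x2 ≤ 6. But constraint 7 requires x3 + x2 ≥ 8, and 8 > 6. Contradiction.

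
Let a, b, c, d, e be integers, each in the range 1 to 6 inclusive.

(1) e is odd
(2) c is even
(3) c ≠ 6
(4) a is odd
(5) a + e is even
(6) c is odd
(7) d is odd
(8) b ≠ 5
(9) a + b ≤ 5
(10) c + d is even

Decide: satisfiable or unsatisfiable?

Constraint 2 makes c even and constraint 7 makes d odd, so c + d must be odd. Constraint 10 says c + d is even — contradiction.

Unsatisfiable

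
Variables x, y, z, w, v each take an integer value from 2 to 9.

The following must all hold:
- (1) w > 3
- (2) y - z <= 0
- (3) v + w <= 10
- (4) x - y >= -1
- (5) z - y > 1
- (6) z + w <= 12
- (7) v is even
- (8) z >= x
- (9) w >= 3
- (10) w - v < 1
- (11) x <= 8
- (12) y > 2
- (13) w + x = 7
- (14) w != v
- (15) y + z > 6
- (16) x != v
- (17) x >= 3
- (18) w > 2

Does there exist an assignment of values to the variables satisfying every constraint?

Setting (x, y, z, w, v) = (3, 3, 6, 4, 6) satisfies everything: constraint 2: y - z = -3; constraint 3: v + w = 10, and the others follow.

Satisfiable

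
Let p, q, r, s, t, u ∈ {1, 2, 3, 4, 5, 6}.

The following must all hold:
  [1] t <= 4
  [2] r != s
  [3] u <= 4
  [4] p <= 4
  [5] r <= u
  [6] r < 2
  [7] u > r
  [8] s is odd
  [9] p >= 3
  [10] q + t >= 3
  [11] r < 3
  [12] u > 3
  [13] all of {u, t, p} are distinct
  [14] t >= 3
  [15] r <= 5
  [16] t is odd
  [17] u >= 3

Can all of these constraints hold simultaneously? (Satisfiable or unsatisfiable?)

Constraints 1, 3, 4, 9, 14, and 17 confine each of u, t, p to the 2 values {3, 4}.
Constraint 13 requires all 3 of them to be distinct, but only 2 values are available — impossible by the pigeonhole principle.

Unsatisfiable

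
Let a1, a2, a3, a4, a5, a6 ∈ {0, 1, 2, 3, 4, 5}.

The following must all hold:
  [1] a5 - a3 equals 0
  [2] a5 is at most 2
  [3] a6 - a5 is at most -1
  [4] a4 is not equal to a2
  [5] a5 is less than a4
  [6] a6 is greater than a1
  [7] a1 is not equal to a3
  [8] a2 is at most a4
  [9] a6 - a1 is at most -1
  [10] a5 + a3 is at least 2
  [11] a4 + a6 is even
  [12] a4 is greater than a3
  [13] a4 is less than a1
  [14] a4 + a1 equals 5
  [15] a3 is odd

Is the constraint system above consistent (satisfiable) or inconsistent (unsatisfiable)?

Constraints 3, 5, 6, and 13 give a6 < a5, a5 < a4, a4 < a1, a1 < a6. Chaining: a6 < a5 < a4 < a1 < a6, which forces a6 < a6 — impossible.

Unsatisfiable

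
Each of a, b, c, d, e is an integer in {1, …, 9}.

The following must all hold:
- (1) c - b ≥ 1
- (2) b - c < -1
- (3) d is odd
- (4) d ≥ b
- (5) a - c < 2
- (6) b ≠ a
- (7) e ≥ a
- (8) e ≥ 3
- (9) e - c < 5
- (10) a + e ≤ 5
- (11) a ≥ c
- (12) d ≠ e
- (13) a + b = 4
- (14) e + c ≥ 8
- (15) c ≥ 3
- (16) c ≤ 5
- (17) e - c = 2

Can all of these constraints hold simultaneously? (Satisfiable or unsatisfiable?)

From constraints 11 and 15: a ≥ c ≥ 3. From constraint 8: e ≥ 3. Hence a + e ≥ 6. But constraint 10 requires a + e ≤ 5, and 5 < 6. Contradiction.

Unsatisfiable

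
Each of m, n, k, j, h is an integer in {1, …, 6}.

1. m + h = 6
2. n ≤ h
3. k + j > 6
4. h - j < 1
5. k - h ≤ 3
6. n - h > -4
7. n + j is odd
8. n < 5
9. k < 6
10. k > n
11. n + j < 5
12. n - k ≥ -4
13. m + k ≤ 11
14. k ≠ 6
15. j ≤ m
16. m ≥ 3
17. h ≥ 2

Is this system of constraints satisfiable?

One satisfying assignment is m = 4, n = 1, k = 5, j = 2, h = 2.
For the less obvious constraints — constraint 1: m + h = 6; constraint 3: k + j = 7; constraint 4: h - j = 0 — and the others hold by inspection.

Satisfiable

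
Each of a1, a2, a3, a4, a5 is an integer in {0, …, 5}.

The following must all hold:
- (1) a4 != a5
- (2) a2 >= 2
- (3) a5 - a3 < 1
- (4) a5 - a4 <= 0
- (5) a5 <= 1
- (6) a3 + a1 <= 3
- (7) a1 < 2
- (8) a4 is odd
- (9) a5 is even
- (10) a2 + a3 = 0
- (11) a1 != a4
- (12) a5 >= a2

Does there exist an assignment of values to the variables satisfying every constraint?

From constraints 2 and 12: a5 ≥ a2 and a2 ≥ 2, so a5 ≥ 2. From constraint 5: a5 ≤ 1. But 1 < 2, so no value of a5 works.

Unsatisfiable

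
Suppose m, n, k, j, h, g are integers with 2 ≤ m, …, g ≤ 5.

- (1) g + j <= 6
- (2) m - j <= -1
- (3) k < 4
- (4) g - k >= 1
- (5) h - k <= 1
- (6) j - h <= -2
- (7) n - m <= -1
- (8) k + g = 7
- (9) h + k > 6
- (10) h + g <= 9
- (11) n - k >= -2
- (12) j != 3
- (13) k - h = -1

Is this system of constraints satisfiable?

Constraints 2, 5, 6, 7, and 11 give n − k ≥ -2, k − h ≥ -1, h − j ≥ 2, j − m ≥ 1, m − n ≥ 1.
Adding all 5 inequalities: the left sides telescope to 0, and the right sides sum to (-2) + (-1) + 2 + 1 + 1 = 1. So 0 ≥ 1, which is false.

Unsatisfiable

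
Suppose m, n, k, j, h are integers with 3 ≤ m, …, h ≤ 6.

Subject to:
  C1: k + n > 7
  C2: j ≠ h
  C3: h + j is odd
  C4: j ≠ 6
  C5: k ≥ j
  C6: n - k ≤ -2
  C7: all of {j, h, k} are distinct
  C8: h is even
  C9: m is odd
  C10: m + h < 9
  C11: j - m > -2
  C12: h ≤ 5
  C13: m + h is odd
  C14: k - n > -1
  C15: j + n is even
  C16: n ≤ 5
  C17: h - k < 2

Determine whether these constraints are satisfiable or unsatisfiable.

Setting (m, n, k, j, h) = (3, 3, 5, 3, 4) satisfies everything: constraint 1: k + n = 8; constraint 6: n - k = -2, and the others follow.

Satisfiable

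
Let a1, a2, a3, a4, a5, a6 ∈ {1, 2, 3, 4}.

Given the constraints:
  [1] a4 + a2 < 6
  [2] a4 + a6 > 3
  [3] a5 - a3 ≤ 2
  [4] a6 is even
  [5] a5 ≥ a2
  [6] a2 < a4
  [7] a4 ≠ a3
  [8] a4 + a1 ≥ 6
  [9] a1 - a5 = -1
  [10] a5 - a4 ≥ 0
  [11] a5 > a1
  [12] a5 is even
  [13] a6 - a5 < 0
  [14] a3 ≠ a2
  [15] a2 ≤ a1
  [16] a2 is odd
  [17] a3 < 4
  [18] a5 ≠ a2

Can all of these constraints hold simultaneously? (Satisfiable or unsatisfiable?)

Satisfiable

Setting (a1, a2, a3, a4, a5, a6) = (3, 1, 2, 4, 4, 2) satisfies everything: constraint 1: a4 + a2 = 5; constraint 2: a4 + a6 = 6, and the others follow.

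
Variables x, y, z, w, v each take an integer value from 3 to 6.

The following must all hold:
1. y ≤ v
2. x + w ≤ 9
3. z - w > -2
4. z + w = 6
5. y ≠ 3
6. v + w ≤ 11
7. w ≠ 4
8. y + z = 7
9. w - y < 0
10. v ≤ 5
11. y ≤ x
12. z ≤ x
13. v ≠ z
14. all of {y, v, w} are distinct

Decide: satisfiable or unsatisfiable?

One satisfying assignment is x = 5, y = 4, z = 3, w = 3, v = 5.
For the less obvious constraints — constraint 2: x + w = 8; constraint 3: z - w = 0 — and the others hold by inspection.

Satisfiable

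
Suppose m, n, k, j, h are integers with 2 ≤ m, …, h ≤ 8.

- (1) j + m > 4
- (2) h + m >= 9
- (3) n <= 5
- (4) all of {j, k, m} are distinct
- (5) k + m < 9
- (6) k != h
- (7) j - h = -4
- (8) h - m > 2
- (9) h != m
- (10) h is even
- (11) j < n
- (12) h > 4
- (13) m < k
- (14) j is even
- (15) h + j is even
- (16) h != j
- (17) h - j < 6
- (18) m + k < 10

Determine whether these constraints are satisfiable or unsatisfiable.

Satisfiable

The assignment m = 3, n = 5, k = 5, j = 4, h = 8 works:
  constraint 1 holds since j + m = 7.
  constraint 2 holds since h + m = 11.
  constraint 5 holds since k + m = 8.
The rest check out directly.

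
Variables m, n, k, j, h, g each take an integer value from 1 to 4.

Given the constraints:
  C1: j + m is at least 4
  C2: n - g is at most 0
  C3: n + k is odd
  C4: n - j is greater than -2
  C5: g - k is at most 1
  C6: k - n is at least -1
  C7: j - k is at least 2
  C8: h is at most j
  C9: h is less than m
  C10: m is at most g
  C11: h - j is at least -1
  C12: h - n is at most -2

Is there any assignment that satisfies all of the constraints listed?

Unsatisfiable

Constraints 2, 5, 7, 11, and 12 give n − h ≥ 2, h − j ≥ -1, j − k ≥ 2, k − g ≥ -1, g − n ≥ 0.
Adding all 5 inequalities: the left sides telescope to 0, and the right sides sum to 2 + (-1) + 2 + (-1) + 0 = 2. So 0 ≥ 2, which is false.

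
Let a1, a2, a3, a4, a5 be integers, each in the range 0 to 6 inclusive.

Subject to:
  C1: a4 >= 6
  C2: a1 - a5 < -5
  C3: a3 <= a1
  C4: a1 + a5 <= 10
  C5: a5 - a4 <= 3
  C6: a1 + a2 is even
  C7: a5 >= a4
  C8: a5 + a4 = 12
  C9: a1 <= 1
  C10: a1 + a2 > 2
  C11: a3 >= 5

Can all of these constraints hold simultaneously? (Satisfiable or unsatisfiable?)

From constraints 3 and 11: a1 ≥ a3 ≥ 5. From constraints 1 and 7: a5 ≥ a4 ≥ 6. Hence a1 + a5 ≥ 11. But constraint 4 requires a1 + a5 ≤ 10, and 10 < 11. Contradiction.

Unsatisfiable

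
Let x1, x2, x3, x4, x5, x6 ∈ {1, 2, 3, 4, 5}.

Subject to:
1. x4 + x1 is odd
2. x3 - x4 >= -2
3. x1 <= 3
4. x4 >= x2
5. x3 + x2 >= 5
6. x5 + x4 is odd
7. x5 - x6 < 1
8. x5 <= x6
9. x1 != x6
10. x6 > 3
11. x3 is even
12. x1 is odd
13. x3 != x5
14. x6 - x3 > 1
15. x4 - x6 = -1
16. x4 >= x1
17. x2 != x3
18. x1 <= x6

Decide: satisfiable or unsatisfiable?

Satisfiable

Setting (x1, x2, x3, x4, x5, x6) = (3, 4, 2, 4, 5, 5) satisfies everything: constraint 2: x3 - x4 = -2; constraint 5: x3 + x2 = 6, and the others follow.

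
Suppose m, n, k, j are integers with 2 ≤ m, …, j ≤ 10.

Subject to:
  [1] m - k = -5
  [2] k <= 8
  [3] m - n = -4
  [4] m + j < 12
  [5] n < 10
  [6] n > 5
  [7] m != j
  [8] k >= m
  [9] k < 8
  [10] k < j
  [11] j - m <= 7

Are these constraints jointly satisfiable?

Satisfiable

Setting (m, n, k, j) = (2, 6, 7, 8) satisfies everything: constraint 1: m - k = -5; constraint 3: m - n = -4; constraint 4: m + j = 10, and the others follow.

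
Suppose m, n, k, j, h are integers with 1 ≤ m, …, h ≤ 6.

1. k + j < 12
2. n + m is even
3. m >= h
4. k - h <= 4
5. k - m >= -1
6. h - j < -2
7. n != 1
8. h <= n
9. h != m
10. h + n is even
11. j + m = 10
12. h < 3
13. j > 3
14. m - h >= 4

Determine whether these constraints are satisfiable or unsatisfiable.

Satisfiable

The assignment m = 5, n = 5, k = 5, j = 5, h = 1 works:
  constraint 1 holds since k + j = 10.
  constraint 4 holds since k - h = 4.
  constraint 5 holds since k - m = 0.
The rest check out directly.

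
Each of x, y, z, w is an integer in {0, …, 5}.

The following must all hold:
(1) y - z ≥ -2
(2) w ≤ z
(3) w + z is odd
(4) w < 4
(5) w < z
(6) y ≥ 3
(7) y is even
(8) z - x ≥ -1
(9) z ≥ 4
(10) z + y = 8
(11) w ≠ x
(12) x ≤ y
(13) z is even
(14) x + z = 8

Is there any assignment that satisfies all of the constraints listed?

Satisfiable

One satisfying assignment is x = 4, y = 4, z = 4, w = 1.
For the less obvious constraints — constraint 1: y - z = 0; constraint 8: z - x = 0; constraint 10: z + y = 8 — and the others hold by inspection.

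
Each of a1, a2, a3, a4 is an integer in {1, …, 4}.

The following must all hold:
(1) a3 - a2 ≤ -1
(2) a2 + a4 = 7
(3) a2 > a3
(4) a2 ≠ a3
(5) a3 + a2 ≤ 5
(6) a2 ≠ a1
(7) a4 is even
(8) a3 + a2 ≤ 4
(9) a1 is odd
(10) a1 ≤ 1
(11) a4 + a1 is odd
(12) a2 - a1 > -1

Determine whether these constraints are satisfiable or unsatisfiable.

Satisfiable

Try a1 = 1, a2 = 3, a3 = 1, a4 = 4.
Check constraint 1: a3 - a2 = -2; constraint 2: a2 + a4 = 7. The remaining constraints are straightforward to verify.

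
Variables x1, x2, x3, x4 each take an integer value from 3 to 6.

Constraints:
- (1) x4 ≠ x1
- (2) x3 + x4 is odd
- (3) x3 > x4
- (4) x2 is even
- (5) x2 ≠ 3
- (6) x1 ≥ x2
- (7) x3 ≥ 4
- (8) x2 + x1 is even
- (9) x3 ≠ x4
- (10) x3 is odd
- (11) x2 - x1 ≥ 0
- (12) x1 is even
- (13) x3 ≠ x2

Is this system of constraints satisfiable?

Take x1 = 6, x2 = 6, x3 = 5, x4 = 4. Then constraint 2: x3 + x4 = 9 is odd; constraint 11: x2 - x1 = 0, and every other listed constraint is also met.

Satisfiable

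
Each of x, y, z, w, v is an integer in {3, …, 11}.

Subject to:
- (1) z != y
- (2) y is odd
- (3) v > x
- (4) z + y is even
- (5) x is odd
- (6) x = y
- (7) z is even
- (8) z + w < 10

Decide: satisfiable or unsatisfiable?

Constraint 7 makes z even and constraint 2 makes y odd, so z + y must be odd. Constraint 4 says z + y is even — contradiction.

Unsatisfiable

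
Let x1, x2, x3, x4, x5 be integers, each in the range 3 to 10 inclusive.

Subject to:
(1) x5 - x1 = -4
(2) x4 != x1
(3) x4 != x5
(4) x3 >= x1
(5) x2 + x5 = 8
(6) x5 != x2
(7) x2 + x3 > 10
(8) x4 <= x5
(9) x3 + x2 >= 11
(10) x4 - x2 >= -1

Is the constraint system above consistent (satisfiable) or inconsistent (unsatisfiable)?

Setting (x1, x2, x3, x4, x5) = (9, 3, 9, 3, 5) satisfies everything: constraint 1: x5 - x1 = -4; constraint 5: x2 + x5 = 8, and the others follow.

Satisfiable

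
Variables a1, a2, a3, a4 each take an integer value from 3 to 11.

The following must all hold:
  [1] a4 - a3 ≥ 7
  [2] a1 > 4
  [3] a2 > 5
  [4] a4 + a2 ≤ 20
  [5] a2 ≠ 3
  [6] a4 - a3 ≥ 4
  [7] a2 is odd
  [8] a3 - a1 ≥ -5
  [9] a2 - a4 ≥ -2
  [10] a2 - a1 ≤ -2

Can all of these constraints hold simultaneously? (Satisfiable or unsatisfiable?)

Constraints 1, 8, 9, and 10 give a2 − a4 ≥ -2, a4 − a3 ≥ 7, a3 − a1 ≥ -5, a1 − a2 ≥ 2.
Adding all 4 inequalities: the left sides telescope to 0, and the right sides sum to (-2) + 7 + (-5) + 2 = 2. So 0 ≥ 2, which is false.

Unsatisfiable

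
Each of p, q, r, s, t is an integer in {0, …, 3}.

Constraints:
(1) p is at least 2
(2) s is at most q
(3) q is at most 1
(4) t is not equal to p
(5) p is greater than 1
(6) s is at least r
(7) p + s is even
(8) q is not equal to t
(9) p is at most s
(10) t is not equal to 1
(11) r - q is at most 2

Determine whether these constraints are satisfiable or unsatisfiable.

Unsatisfiable

From constraints 1 and 9: s ≥ p and p ≥ 2, so s ≥ 2. From constraints 2 and 3: s ≤ q and q ≤ 1, so s ≤ 1. But 1 < 2, so no value of s works.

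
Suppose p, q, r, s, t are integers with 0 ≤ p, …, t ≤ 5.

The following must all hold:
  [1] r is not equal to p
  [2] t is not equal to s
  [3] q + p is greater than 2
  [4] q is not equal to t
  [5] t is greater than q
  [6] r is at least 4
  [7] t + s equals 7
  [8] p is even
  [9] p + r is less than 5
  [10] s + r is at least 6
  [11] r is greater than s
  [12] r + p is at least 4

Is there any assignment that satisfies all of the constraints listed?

Satisfiable

Setting (p, q, r, s, t) = (0, 3, 4, 3, 4) satisfies everything: constraint 3: q + p = 3; constraint 7: t + s = 7; constraint 9: p + r = 4, and the others follow.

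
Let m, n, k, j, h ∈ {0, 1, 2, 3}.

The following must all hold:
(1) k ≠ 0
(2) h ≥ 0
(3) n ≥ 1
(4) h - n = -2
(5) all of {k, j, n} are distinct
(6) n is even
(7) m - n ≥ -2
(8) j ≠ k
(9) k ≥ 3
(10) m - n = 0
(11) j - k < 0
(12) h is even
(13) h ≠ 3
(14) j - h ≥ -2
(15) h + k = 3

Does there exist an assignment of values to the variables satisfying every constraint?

Try m = 2, n = 2, k = 3, j = 0, h = 0.
Check constraint 4: h - n = -2; constraint 7: m - n = 0; constraint 10: m - n = 0. The remaining constraints are straightforward to verify.

Satisfiable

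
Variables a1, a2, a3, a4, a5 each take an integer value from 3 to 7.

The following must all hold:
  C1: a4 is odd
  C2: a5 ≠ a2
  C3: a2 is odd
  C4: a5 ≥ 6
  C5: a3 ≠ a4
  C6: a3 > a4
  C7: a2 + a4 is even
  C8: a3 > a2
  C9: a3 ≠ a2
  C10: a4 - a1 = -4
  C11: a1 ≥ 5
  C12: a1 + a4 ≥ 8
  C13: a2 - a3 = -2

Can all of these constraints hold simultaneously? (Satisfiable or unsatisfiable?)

Satisfiable

One satisfying assignment is a1 = 7, a2 = 3, a3 = 5, a4 = 3, a5 = 7.
For the less obvious constraints — constraint 10: a4 - a1 = -4; constraint 12: a1 + a4 = 10; constraint 13: a2 - a3 = -2 — and the others hold by inspection.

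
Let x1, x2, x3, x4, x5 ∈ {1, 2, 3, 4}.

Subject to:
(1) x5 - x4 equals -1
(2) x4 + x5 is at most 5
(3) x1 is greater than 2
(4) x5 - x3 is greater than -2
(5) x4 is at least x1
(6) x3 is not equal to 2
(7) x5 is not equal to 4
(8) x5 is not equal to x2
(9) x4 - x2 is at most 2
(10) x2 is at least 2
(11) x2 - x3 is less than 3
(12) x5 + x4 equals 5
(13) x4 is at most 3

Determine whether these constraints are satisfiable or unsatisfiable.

The assignment x1 = 3, x2 = 3, x3 = 3, x4 = 3, x5 = 2 works:
  constraint 1 holds since x5 - x4 = -1.
  constraint 2 holds since x4 + x5 = 5.
The rest check out directly.

Satisfiable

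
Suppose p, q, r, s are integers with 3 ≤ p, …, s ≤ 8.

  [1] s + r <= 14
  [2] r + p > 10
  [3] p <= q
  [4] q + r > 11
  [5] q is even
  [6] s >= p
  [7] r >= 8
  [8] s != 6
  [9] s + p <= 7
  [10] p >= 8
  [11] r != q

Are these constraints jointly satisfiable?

From constraints 6 and 10: s ≥ p ≥ 8. From constraint 7: r ≥ 8. Hence s + r ≥ 16. But constraint 1 requires s + r ≤ 14, and 14 < 16. Contradiction.

Unsatisfiable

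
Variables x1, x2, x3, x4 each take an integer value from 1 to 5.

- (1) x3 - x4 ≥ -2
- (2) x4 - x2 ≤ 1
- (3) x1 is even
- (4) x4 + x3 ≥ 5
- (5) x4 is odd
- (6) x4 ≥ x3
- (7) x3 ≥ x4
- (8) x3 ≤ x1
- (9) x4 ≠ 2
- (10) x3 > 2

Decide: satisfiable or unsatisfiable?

Take x1 = 4, x2 = 3, x3 = 3, x4 = 3. Then constraint 1: x3 - x4 = 0; constraint 2: x4 - x2 = 0; constraint 4: x4 + x3 = 6, and every other listed constraint is also met.

Satisfiable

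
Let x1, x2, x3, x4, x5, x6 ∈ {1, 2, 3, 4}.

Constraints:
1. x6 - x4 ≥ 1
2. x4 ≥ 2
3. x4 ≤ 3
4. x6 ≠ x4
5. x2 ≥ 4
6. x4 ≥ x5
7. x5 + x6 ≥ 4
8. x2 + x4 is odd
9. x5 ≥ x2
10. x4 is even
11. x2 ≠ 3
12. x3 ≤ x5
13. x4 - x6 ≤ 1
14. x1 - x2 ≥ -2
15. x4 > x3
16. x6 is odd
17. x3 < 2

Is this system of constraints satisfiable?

Unsatisfiable

From constraints 5 and 9: x5 ≥ x2 and x2 ≥ 4, so x5 ≥ 4. From constraints 3 and 6: x5 ≤ x4 and x4 ≤ 3, so x5 ≤ 3. But 3 < 4, so no value of x5 works.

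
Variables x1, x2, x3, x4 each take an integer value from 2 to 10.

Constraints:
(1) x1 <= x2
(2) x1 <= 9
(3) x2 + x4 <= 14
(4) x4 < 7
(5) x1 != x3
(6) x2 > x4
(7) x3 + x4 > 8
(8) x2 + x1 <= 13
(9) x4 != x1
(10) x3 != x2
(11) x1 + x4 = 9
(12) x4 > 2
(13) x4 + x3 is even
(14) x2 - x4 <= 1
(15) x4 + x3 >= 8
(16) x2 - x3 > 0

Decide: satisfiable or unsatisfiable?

Setting (x1, x2, x3, x4) = (4, 6, 5, 5) satisfies everything: constraint 3: x2 + x4 = 11; constraint 7: x3 + x4 = 10, and the others follow.

Satisfiable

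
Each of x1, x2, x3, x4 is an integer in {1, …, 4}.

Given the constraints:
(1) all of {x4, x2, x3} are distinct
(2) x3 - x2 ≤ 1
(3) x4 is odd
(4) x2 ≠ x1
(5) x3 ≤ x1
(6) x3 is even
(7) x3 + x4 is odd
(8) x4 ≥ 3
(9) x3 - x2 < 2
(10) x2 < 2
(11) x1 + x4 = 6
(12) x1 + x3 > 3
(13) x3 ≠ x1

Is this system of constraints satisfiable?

Try x1 = 3, x2 = 1, x3 = 2, x4 = 3.
Check constraint 2: x3 - x2 = 1; constraint 9: x3 - x2 = 1. The remaining constraints are straightforward to verify.

Satisfiable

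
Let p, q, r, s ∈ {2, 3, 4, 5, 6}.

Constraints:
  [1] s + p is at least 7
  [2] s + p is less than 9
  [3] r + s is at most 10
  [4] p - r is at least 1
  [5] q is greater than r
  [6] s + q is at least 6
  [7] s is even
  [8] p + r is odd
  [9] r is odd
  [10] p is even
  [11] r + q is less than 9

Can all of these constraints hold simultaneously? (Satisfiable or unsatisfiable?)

Satisfiable

Try p = 4, q = 5, r = 3, s = 4.
Check constraint 1: s + p = 8; constraint 2: s + p = 8; constraint 3: r + s = 7. The remaining constraints are straightforward to verify.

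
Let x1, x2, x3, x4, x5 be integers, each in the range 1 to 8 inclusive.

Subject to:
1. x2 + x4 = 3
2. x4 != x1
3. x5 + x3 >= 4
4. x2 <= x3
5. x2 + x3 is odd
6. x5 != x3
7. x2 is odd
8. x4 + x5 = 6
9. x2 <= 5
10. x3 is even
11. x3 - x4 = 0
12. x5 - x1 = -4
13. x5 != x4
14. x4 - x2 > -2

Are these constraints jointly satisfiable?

Satisfiable

Try x1 = 8, x2 = 1, x3 = 2, x4 = 2, x5 = 4.
Check constraint 1: x2 + x4 = 3; constraint 3: x5 + x3 = 6; constraint 8: x4 + x5 = 6. The remaining constraints are straightforward to verify.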